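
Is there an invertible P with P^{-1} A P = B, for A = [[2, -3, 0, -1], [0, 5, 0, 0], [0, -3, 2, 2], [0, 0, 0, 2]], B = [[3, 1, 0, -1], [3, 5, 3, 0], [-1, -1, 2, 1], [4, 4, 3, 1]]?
Yes.

Two matrices over a field are similar if and only if they have the same invariant factors.

Both A and B have characteristic polynomial (x - 5)(x - 2)^3 and minimal polynomial (x - 5)(x - 2)^2. Computing further, both have invariant factors x - 2, (x - 5)(x - 2)^2. Hence A and B are similar.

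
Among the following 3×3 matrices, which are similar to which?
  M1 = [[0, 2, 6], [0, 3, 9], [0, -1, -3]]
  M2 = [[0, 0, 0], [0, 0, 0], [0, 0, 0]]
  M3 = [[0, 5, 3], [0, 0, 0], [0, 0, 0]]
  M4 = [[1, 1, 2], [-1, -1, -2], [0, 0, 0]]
2 classes: {M1, M3, M4}, {M2}

Characteristic polynomials: χ_{M1} = x^3, χ_{M2} = x^3, χ_{M3} = x^3, χ_{M4} = x^3.

{M1, M3, M4}: invariant factors x, x^2.

{M2}: invariant factors x, x, x.

Matrices are similar if and only if their invariant-factor lists agree; the partition into similarity classes is {M1, M3, M4}, {M2}.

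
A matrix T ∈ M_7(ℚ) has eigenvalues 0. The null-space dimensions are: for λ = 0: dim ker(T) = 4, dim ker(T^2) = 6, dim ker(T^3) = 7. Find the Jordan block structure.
Jordan blocks: (0, 3), (0, 2), (0, 1), (0, 1)

λ = 0: successive nullity increments [4, 2, 1] count blocks of size ≥ k; block sizes are [3, 2, 1, 1].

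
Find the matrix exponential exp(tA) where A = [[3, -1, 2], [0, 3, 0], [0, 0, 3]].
e^{tA} = [[e^{3*t}, -t*e^{3*t}, 2*t*e^{3*t}], [0, e^{3*t}, 0], [0, 0, e^{3*t}]]

A has Jordan form J = [[3, 1, 0], [0, 3, 0], [0, 0, 3]] with A = PJP^{-1}, so e^{tA} = P e^{tJ} P^{-1}.

For a Jordan block J_k(λ), e^{tJ_k(λ)} = e^{λt} · (I + tN + t^2 N^2/2! + ... + t^{k-1} N^{k-1}/(k-1)!) where N is the nilpotent superdiagonal part.

Assembling the blocks and conjugating back gives the entries of e^{tA} as shown above.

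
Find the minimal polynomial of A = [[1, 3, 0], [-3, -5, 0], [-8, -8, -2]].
m_A(x) = (x + 2)^2

The characteristic polynomial factors as (x + 2)^3. The minimal polynomial is ∏(x - λ)^{k_λ} where k_λ is the size of the largest Jordan block at λ.

For λ = -2: rank(A + 2I) = 1, and the largest Jordan block has size 2 (the smallest k with rank((A + 2I)^k) = rank((A + 2I)^(k+1))).

So m_A(x) = (x + 2)^2.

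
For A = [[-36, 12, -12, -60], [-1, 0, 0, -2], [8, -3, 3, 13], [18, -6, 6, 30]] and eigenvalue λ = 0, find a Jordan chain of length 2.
We seek v_1 ∈ ker(A^2) \ ker(A), then set v_{i+1} = A v_i.

One such chain is v_1 = [[3, 0, 1, -2]]^T, v_2 = [[0, 1, 1, 0]]^T. Check: A v_2 = [[0, 0, 0, 0]]^T = 0.

v_1 = [[3, 0, 1, -2]]^T, v_2 = [[0, 1, 1, 0]]^T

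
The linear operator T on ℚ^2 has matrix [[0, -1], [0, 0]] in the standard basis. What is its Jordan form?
J = [[0, 1], [0, 0]]

The characteristic polynomial is det(xI - A) = x^2, so the eigenvalues are 0 (algebraic multiplicity 2).

For λ = 0: rank(A) = 1, rank(A^2) = 0. The eigenspace has dimension 2 - 1 = 1, so there is 1 Jordan block; the rank sequence gives block sizes [2].

Assembling the blocks gives the Jordan form J above.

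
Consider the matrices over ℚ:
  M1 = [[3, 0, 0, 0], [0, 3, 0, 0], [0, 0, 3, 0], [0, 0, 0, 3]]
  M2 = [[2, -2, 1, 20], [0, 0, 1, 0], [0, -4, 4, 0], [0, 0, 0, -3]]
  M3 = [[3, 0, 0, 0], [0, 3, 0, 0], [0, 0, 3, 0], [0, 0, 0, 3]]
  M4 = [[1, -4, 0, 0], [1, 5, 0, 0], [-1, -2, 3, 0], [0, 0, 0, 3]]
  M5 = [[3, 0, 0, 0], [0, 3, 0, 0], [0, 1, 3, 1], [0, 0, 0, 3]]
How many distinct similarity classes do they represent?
Characteristic polynomials: χ_{M1} = (x - 3)^4, χ_{M2} = (x - 2)^3(x + 3), χ_{M3} = (x - 3)^4, χ_{M4} = (x - 3)^4, χ_{M5} = (x - 3)^4.

{M1, M3}: invariant factors x - 3, x - 3, x - 3, x - 3.

{M2}: invariant factors x - 2, (x - 2)^2(x + 3).

{M4, M5}: invariant factors x - 3, x - 3, (x - 3)^2.

Matrices are similar if and only if their invariant-factor lists agree; the partition into similarity classes is {M1, M3}, {M2}, {M4, M5}.

3 classes: {M1, M3}, {M2}, {M4, M5}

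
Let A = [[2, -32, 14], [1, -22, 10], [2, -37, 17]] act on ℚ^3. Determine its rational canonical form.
R = [[0, 0, -6], [1, 0, 10], [0, 1, -3]]

The invariant factors of A (the non-unit diagonal entries of the Smith normal form of xI - A over ℚ[x]) are (x - 1)(x^2 + 4x - 6), each dividing the next. The characteristic polynomial is their product, (x - 1)(x^2 + 4x - 6).

The rational canonical form is the block-diagonal matrix of companion matrices C(f_i):
R = [[0, 0, -6], [1, 0, 10], [0, 1, -3]].

Note the characteristic polynomial does not split into linear factors over ℚ, so A has no Jordan form over ℚ; the rational canonical form exists over any field.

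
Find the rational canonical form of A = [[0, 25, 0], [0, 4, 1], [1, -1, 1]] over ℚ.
R = [[0, 0, 25], [1, 0, -5], [0, 1, 5]]

The invariant factors of A (the non-unit diagonal entries of the Smith normal form of xI - A over ℚ[x]) are (x - 5)(x^2 + 5), each dividing the next. The characteristic polynomial is their product, (x - 5)(x^2 + 5).

The rational canonical form is the block-diagonal matrix of companion matrices C(f_i):
R = [[0, 0, 25], [1, 0, -5], [0, 1, 5]].

Note the characteristic polynomial does not split into linear factors over ℚ, so A has no Jordan form over ℚ; the rational canonical form exists over any field.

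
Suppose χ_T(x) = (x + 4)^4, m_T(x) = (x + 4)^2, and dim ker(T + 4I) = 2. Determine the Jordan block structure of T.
Jordan blocks: (-4, 2), (-4, 2)

λ = -4: algebraic multiplicity 4 (exponent in χ_T), largest block size 2 (exponent in m_T), 2 blocks (geometric multiplicity). These force block sizes [2, 2].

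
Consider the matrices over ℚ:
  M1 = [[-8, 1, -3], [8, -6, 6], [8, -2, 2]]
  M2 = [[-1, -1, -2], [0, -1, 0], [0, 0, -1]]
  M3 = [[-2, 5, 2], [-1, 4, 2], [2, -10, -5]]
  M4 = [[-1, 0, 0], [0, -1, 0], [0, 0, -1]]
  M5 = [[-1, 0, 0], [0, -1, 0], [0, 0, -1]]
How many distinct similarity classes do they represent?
Characteristic polynomials: χ_{M1} = (x + 4)^3, χ_{M2} = (x + 1)^3, χ_{M3} = (x + 1)^3, χ_{M4} = (x + 1)^3, χ_{M5} = (x + 1)^3.

{M1}: invariant factors x + 4, (x + 4)^2.

{M2, M3}: invariant factors x + 1, (x + 1)^2.

{M4, M5}: invariant factors x + 1, x + 1, x + 1.

Matrices are similar if and only if their invariant-factor lists agree; the partition into similarity classes is {M1}, {M2, M3}, {M4, M5}.

3 classes: {M1}, {M2, M3}, {M4, M5}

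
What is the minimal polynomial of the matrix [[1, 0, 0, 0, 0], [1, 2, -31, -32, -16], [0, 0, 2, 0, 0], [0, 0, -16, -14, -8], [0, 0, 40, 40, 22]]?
m_A(x) = (x - 6)(x - 2)^2(x - 1)

The characteristic polynomial factors as (x - 6)(x - 2)^3(x - 1). The minimal polynomial is ∏(x - λ)^{k_λ} where k_λ is the size of the largest Jordan block at λ.

For λ = 1: rank(A - I) = 4, and the largest Jordan block has size 1 (the smallest k with rank((A - I)^k) = rank((A - I)^(k+1))).
For λ = 2: rank(A - 2I) = 3, and the largest Jordan block has size 2 (the smallest k with rank((A - 2I)^k) = rank((A - 2I)^(k+1))).
For λ = 6: rank(A - 6I) = 4, and the largest Jordan block has size 1 (the smallest k with rank((A - 6I)^k) = rank((A - 6I)^(k+1))).

So m_A(x) = (x - 6)(x - 2)^2(x - 1).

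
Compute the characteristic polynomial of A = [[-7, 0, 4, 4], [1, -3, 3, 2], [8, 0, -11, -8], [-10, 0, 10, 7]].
xI - A = [[x + 7, 0, -4, -4], [-1, x + 3, -3, -2], [-8, 0, x + 11, 8], [10, 0, -10, x - 7]].

Expanding det(xI - A) along the first row:
det(xI - A) = + (x + 7)·det([[x + 3, -3, -2], [0, x + 11, 8], [0, -10, x - 7]]) - (0)·det([[-1, -3, -2], [-8, x + 11, 8], [10, -10, x - 7]]) + (-4)·det([[-1, x + 3, -2], [-8, 0, 8], [10, 0, x - 7]]) - (-4)·det([[-1, x + 3, -3], [-8, 0, x + 11], [10, 0, -10]]).

Evaluating gives χ_A(x) = x^4 + 14x^3 + 72x^2 + 162x + 135 = (x + 3)^3(x + 5).

χ_A(x) = (x + 3)^3(x + 5)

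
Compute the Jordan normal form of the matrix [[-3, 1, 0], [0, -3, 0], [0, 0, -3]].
J = [[-3, 1, 0], [0, -3, 0], [0, 0, -3]]

The characteristic polynomial is det(xI - A) = (x + 3)^3, so the eigenvalues are -3 (algebraic multiplicity 3).

For λ = -3: rank(A + 3I) = 1, rank((A + 3I)^2) = 0. The eigenspace has dimension 3 - 1 = 2, so there are 2 Jordan blocks; the rank sequence gives block sizes [2, 1].

Assembling the blocks gives the Jordan form J above.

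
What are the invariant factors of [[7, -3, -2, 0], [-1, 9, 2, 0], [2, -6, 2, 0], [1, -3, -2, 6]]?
The Jordan structure of A has elementary divisors (x - 6)^2, (x - 6), (x - 6). Arranging the block sizes at each eigenvalue in decreasing order and taking row products gives the invariant factors.

Invariant factors (smallest first, each dividing the next): x - 6, x - 6, (x - 6)^2.

Check: the last factor (x - 6)^2 is the minimal polynomial, and the product (x - 6)^4 is the characteristic polynomial.

x - 6, x - 6, (x - 6)^2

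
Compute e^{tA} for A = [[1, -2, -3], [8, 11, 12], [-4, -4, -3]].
e^{tA} = [[(1 - 2*t)*e^{3*t}, -2*t*e^{3*t}, -3*t*e^{3*t}], [8*t*e^{3*t}, (8*t + 1)*e^{3*t}, 12*t*e^{3*t}], [-4*t*e^{3*t}, -4*t*e^{3*t}, (1 - 6*t)*e^{3*t}]]

A has Jordan form J = [[3, 1, 0], [0, 3, 0], [0, 0, 3]] with A = PJP^{-1}, so e^{tA} = P e^{tJ} P^{-1}.

For a Jordan block J_k(λ), e^{tJ_k(λ)} = e^{λt} · (I + tN + t^2 N^2/2! + ... + t^{k-1} N^{k-1}/(k-1)!) where N is the nilpotent superdiagonal part.

Assembling the blocks and conjugating back gives the entries of e^{tA} as shown above.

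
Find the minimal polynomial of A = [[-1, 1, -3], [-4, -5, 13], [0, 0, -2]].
m_A(x) = (x + 2)(x + 3)^2

The characteristic polynomial factors as (x + 2)(x + 3)^2. The minimal polynomial is ∏(x - λ)^{k_λ} where k_λ is the size of the largest Jordan block at λ.

For λ = -3: rank(A + 3I) = 2, and the largest Jordan block has size 2 (the smallest k with rank((A + 3I)^k) = rank((A + 3I)^(k+1))).
For λ = -2: rank(A + 2I) = 2, and the largest Jordan block has size 1 (the smallest k with rank((A + 2I)^k) = rank((A + 2I)^(k+1))).

So m_A(x) = (x + 2)(x + 3)^2.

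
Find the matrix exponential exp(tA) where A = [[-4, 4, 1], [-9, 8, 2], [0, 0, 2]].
A has Jordan form J = [[2, 1, 0], [0, 2, 1], [0, 0, 2]] with A = PJP^{-1}, so e^{tA} = P e^{tJ} P^{-1}.

For a Jordan block J_k(λ), e^{tJ_k(λ)} = e^{λt} · (I + tN + t^2 N^2/2! + ... + t^{k-1} N^{k-1}/(k-1)!) where N is the nilpotent superdiagonal part.

Assembling the blocks and conjugating back gives the entries of e^{tA} as shown above.

e^{tA} = [[(1 - 6*t)*e^{2*t}, 4*t*e^{2*t}, t*(t + 1)*e^{2*t}], [-9*t*e^{2*t}, (6*t + 1)*e^{2*t}, t*(3*t + 4)*e^{2*t}/2], [0, 0, e^{2*t}]]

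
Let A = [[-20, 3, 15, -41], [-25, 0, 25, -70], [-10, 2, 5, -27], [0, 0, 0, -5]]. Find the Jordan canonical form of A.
J = [[-5, 1, 0, 0], [0, -5, 0, 0], [0, 0, -5, 1], [0, 0, 0, -5]]

The characteristic polynomial is det(xI - A) = (x + 5)^4, so the eigenvalues are -5 (algebraic multiplicity 4).

For λ = -5: rank(A + 5I) = 2, rank((A + 5I)^2) = 0. The eigenspace has dimension 4 - 2 = 2, so there are 2 Jordan blocks; the rank sequence gives block sizes [2, 2].

Assembling the blocks gives the Jordan form J above.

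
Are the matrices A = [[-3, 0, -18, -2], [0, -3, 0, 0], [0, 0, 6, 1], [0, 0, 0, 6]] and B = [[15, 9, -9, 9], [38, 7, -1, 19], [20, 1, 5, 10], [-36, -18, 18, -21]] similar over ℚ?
Yes.

Two matrices over a field are similar if and only if they have the same invariant factors.

Both A and B have characteristic polynomial (x - 6)^2(x + 3)^2 and minimal polynomial (x - 6)^2(x + 3). Computing further, both have invariant factors x + 3, (x - 6)^2(x + 3). Hence A and B are similar.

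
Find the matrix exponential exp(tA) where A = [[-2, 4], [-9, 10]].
e^{tA} = [[(1 - 6*t)*e^{4*t}, 4*t*e^{4*t}], [-9*t*e^{4*t}, (6*t + 1)*e^{4*t}]]

A has Jordan form J = [[4, 1], [0, 4]] with A = PJP^{-1}, so e^{tA} = P e^{tJ} P^{-1}.

For a Jordan block J_k(λ), e^{tJ_k(λ)} = e^{λt} · (I + tN + t^2 N^2/2! + ... + t^{k-1} N^{k-1}/(k-1)!) where N is the nilpotent superdiagonal part.

Assembling the blocks and conjugating back gives the entries of e^{tA} as shown above.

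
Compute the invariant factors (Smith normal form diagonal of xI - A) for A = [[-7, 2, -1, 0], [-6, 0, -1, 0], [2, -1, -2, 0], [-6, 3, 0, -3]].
The Jordan structure of A has elementary divisors (x + 3)^3, (x + 3). Arranging the block sizes at each eigenvalue in decreasing order and taking row products gives the invariant factors.

Invariant factors (smallest first, each dividing the next): x + 3, (x + 3)^3.

Check: the last factor (x + 3)^3 is the minimal polynomial, and the product (x + 3)^4 is the characteristic polynomial.

x + 3, (x + 3)^3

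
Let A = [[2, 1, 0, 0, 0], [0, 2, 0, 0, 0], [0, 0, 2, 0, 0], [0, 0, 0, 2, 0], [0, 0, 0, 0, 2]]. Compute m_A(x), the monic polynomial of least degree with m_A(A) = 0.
m_A(x) = (x - 2)^2

The characteristic polynomial factors as (x - 2)^5. The minimal polynomial is ∏(x - λ)^{k_λ} where k_λ is the size of the largest Jordan block at λ.

For λ = 2: rank(A - 2I) = 1, and the largest Jordan block has size 2 (the smallest k with rank((A - 2I)^k) = rank((A - 2I)^(k+1))).

So m_A(x) = (x - 2)^2.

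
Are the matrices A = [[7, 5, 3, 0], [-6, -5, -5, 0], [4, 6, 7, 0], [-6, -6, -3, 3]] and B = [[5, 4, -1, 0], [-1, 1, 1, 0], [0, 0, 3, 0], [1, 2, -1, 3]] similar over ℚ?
Yes.

Two matrices over a field are similar if and only if they have the same invariant factors.

Both A and B have characteristic polynomial (x - 3)^4 and minimal polynomial (x - 3)^3. Computing further, both have invariant factors x - 3, (x - 3)^3. Hence A and B are similar.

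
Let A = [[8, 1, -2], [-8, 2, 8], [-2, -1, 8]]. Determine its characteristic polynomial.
xI - A = [[x - 8, -1, 2], [8, x - 2, -8], [2, 1, x - 8]].

Expanding det(xI - A) along the first row:
det(xI - A) = + (x - 8)·det([[x - 2, -8], [1, x - 8]]) - (-1)·det([[8, -8], [2, x - 8]]) + (2)·det([[8, x - 2], [2, 1]]).

Evaluating gives χ_A(x) = x^3 - 18x^2 + 108x - 216 = (x - 6)^3.

χ_A(x) = (x - 6)^3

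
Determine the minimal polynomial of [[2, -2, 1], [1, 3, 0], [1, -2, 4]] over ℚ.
The characteristic polynomial factors as (x - 3)^3. The minimal polynomial is ∏(x - λ)^{k_λ} where k_λ is the size of the largest Jordan block at λ.

For λ = 3: rank(A - 3I) = 2, and the largest Jordan block has size 3 (the smallest k with rank((A - 3I)^k) = rank((A - 3I)^(k+1))).

So m_A(x) = (x - 3)^3.

m_A(x) = (x - 3)^3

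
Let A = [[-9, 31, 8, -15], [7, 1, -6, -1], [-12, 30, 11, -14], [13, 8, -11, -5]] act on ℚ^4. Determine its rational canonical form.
R = [[0, 0, 0, -10], [1, 0, 0, 3], [0, 1, 0, 4], [0, 0, 1, -2]]

The invariant factors of A (the non-unit diagonal entries of the Smith normal form of xI - A over ℚ[x]) are (x + 2)(x^3 - 4x + 5), each dividing the next. The characteristic polynomial is their product, (x + 2)(x^3 - 4x + 5).

The rational canonical form is the block-diagonal matrix of companion matrices C(f_i):
R = [[0, 0, 0, -10], [1, 0, 0, 3], [0, 1, 0, 4], [0, 0, 1, -2]].

Note the characteristic polynomial does not split into linear factors over ℚ, so A has no Jordan form over ℚ; the rational canonical form exists over any field.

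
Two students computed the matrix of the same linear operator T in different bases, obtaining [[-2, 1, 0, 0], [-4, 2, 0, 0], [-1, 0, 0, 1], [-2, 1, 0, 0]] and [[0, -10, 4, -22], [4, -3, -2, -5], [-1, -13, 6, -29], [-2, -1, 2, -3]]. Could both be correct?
Yes.

Two matrices over a field are similar if and only if they have the same invariant factors.

Both A and B have characteristic polynomial x^4 and minimal polynomial x^2. Computing further, both have invariant factors x^2, x^2. Hence A and B are similar.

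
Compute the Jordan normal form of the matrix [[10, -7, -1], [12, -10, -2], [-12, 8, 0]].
The characteristic polynomial is det(xI - A) = (x - 4)(x + 2)^2, so the eigenvalues are -2 (algebraic multiplicity 2), 4 (algebraic multiplicity 1).

For λ = -2: rank(A + 2I) = 2, rank((A + 2I)^2) = 1. The eigenspace has dimension 3 - 2 = 1, so there is 1 Jordan block; the rank sequence gives block sizes [2].

For λ = 4: algebraic multiplicity 1 gives one 1×1 block.

Assembling the blocks gives the Jordan form J above.

J = [[-2, 1, 0], [0, -2, 0], [0, 0, 4]]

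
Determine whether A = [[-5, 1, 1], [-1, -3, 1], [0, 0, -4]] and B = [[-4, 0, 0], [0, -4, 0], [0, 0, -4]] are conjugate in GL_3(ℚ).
No.

Both have characteristic polynomial (x + 4)^3, but the minimal polynomial of A is (x + 4)^2 while the minimal polynomial of B is x + 4. The minimal polynomial is a similarity invariant, so A and B are not similar.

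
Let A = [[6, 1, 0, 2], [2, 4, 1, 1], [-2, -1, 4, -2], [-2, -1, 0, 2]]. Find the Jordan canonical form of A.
J = [[4, 1, 0, 0], [0, 4, 1, 0], [0, 0, 4, 0], [0, 0, 0, 4]]

The characteristic polynomial is det(xI - A) = (x - 4)^4, so the eigenvalues are 4 (algebraic multiplicity 4).

For λ = 4: rank(A - 4I) = 2, rank((A - 4I)^2) = 1, rank((A - 4I)^3) = 0. The eigenspace has dimension 4 - 2 = 2, so there are 2 Jordan blocks; the rank sequence gives block sizes [3, 1].

Assembling the blocks gives the Jordan form J above.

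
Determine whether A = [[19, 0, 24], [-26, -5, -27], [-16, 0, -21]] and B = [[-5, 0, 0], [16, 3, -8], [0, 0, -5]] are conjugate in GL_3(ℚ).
Both have characteristic polynomial (x - 3)(x + 5)^2, but the minimal polynomial of A is (x - 3)(x + 5)^2 while the minimal polynomial of B is (x - 3)(x + 5). The minimal polynomial is a similarity invariant, so A and B are not similar.

No.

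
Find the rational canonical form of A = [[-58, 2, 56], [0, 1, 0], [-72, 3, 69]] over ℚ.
The invariant factors of A (the non-unit diagonal entries of the Smith normal form of xI - A over ℚ[x]) are (x - 6)(x - 5)(x - 1), each dividing the next. The characteristic polynomial is their product, (x - 6)(x - 5)(x - 1).

The rational canonical form is the block-diagonal matrix of companion matrices C(f_i):
R = [[0, 0, 30], [1, 0, -41], [0, 1, 12]].

R = [[0, 0, 30], [1, 0, -41], [0, 1, 12]]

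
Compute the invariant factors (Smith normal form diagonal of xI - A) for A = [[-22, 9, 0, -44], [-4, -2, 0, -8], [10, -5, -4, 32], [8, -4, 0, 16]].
x + 4, x(x + 4)^2

The Jordan structure of A has elementary divisors (x + 4)^2, (x + 4), x. Arranging the block sizes at each eigenvalue in decreasing order and taking row products gives the invariant factors.

Invariant factors (smallest first, each dividing the next): x + 4, x(x + 4)^2.

Check: the last factor x(x + 4)^2 is the minimal polynomial, and the product x(x + 4)^3 is the characteristic polynomial.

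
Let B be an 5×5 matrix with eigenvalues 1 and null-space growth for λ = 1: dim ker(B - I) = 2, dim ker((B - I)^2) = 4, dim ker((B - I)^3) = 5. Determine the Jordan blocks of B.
Jordan blocks: (1, 3), (1, 2)

λ = 1: successive nullity increments [2, 2, 1] count blocks of size ≥ k; block sizes are [3, 2].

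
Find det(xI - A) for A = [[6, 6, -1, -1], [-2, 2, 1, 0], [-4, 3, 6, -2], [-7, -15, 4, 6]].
xI - A = [[x - 6, -6, 1, 1], [2, x - 2, -1, 0], [4, -3, x - 6, 2], [7, 15, -4, x - 6]].

Expanding det(xI - A) along the first row:
det(xI - A) = + (x - 6)·det([[x - 2, -1, 0], [-3, x - 6, 2], [15, -4, x - 6]]) - (-6)·det([[2, -1, 0], [4, x - 6, 2], [7, -4, x - 6]]) + (1)·det([[2, x - 2, 0], [4, -3, 2], [7, 15, x - 6]]) - (1)·det([[2, x - 2, -1], [4, -3, x - 6], [7, 15, -4]]).

Evaluating gives χ_A(x) = x^4 - 20x^3 + 150x^2 - 500x + 625 = (x - 5)^4.

χ_A(x) = (x - 5)^4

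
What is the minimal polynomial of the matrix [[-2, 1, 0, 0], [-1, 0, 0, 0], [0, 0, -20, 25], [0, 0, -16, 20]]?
m_A(x) = x^2(x + 1)^2

The characteristic polynomial factors as x^2(x + 1)^2. The minimal polynomial is ∏(x - λ)^{k_λ} where k_λ is the size of the largest Jordan block at λ.

For λ = -1: rank(A + I) = 3, and the largest Jordan block has size 2 (the smallest k with rank((A + I)^k) = rank((A + I)^(k+1))).
For λ = 0: rank(A) = 3, and the largest Jordan block has size 2 (the smallest k with rank(A^k) = rank(A^(k+1))).

So m_A(x) = x^2(x + 1)^2.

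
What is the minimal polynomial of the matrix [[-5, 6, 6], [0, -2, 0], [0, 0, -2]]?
The characteristic polynomial factors as (x + 2)^2(x + 5). The minimal polynomial is ∏(x - λ)^{k_λ} where k_λ is the size of the largest Jordan block at λ.

For λ = -5: rank(A + 5I) = 2, and the largest Jordan block has size 1 (the smallest k with rank((A + 5I)^k) = rank((A + 5I)^(k+1))).
For λ = -2: rank(A + 2I) = 1, and the largest Jordan block has size 1 (the smallest k with rank((A + 2I)^k) = rank((A + 2I)^(k+1))).

So m_A(x) = (x + 2)(x + 5).

m_A(x) = (x + 2)(x + 5)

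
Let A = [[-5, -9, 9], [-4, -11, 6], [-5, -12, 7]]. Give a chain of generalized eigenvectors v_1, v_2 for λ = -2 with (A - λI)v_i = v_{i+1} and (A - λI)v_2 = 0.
We seek v_1 ∈ ker((A + 2I)^2) \ ker(A + 2I), then set v_{i+1} = (A + 2I) v_i.

One such chain is v_1 = [[1, -2, -2]]^T, v_2 = [[-3, 2, 1]]^T. Check: (A + 2I) v_2 = [[0, 0, 0]]^T = 0.

v_1 = [[1, -2, -2]]^T, v_2 = [[-3, 2, 1]]^T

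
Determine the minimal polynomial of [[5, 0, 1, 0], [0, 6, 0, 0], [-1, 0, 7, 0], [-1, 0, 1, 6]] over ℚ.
m_A(x) = (x - 6)^2

The characteristic polynomial factors as (x - 6)^4. The minimal polynomial is ∏(x - λ)^{k_λ} where k_λ is the size of the largest Jordan block at λ.

For λ = 6: rank(A - 6I) = 1, and the largest Jordan block has size 2 (the smallest k with rank((A - 6I)^k) = rank((A - 6I)^(k+1))).

So m_A(x) = (x - 6)^2.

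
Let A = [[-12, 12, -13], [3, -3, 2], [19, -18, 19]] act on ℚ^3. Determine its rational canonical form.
R = [[0, 0, -15], [1, 0, 2], [0, 1, 4]]

The invariant factors of A (the non-unit diagonal entries of the Smith normal form of xI - A over ℚ[x]) are (x - 3)(x^2 - x - 5), each dividing the next. The characteristic polynomial is their product, (x - 3)(x^2 - x - 5).

The rational canonical form is the block-diagonal matrix of companion matrices C(f_i):
R = [[0, 0, -15], [1, 0, 2], [0, 1, 4]].

Note the characteristic polynomial does not split into linear factors over ℚ, so A has no Jordan form over ℚ; the rational canonical form exists over any field.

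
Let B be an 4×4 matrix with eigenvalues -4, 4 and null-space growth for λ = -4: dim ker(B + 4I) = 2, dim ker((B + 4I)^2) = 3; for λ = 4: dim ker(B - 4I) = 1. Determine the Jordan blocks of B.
λ = -4: successive nullity increments [2, 1] count blocks of size ≥ k; block sizes are [2, 1].
λ = 4: successive nullity increments [1] count blocks of size ≥ k; block sizes are [1].

Jordan blocks: (-4, 2), (-4, 1), (4, 1)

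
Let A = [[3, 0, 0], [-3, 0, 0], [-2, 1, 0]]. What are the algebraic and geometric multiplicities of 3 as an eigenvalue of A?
algebraic multiplicity 1, geometric multiplicity 1

The characteristic polynomial is x^2(x - 3), so the factor x - 3 appears with exponent 1: the algebraic multiplicity is 1.

rank(A - 3I) = 2, so the eigenspace has dimension 3 - 2 = 1: the geometric multiplicity is 1.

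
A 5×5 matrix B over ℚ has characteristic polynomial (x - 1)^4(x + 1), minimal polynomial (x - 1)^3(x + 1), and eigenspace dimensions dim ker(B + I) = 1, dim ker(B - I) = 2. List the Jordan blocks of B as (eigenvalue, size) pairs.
λ = -1: algebraic multiplicity 1 (exponent in χ_B), largest block size 1 (exponent in m_B), 1 block (geometric multiplicity). This forces block sizes [1].
λ = 1: algebraic multiplicity 4 (exponent in χ_B), largest block size 3 (exponent in m_B), 2 blocks (geometric multiplicity). These force block sizes [3, 1].

Jordan blocks: (-1, 1), (1, 3), (1, 1)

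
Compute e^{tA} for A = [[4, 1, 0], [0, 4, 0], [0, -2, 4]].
A has Jordan form J = [[4, 1, 0], [0, 4, 0], [0, 0, 4]] with A = PJP^{-1}, so e^{tA} = P e^{tJ} P^{-1}.

For a Jordan block J_k(λ), e^{tJ_k(λ)} = e^{λt} · (I + tN + t^2 N^2/2! + ... + t^{k-1} N^{k-1}/(k-1)!) where N is the nilpotent superdiagonal part.

Assembling the blocks and conjugating back gives the entries of e^{tA} as shown above.

e^{tA} = [[e^{4*t}, t*e^{4*t}, 0], [0, e^{4*t}, 0], [0, -2*t*e^{4*t}, e^{4*t}]]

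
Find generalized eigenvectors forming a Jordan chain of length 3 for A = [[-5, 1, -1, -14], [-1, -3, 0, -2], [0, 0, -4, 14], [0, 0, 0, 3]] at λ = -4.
We seek v_1 ∈ ker((A + 4I)^3) \ ker((A + 4I)^2), then set v_{i+1} = (A + 4I) v_i.

One such chain is v_1 = [[0, 1, 1, 0]]^T, v_2 = [[0, 1, 0, 0]]^T, v_3 = [[1, 1, 0, 0]]^T. Check: (A + 4I) v_3 = [[0, 0, 0, 0]]^T = 0.

v_1 = [[0, 1, 1, 0]]^T, v_2 = [[0, 1, 0, 0]]^T, v_3 = [[1, 1, 0, 0]]^T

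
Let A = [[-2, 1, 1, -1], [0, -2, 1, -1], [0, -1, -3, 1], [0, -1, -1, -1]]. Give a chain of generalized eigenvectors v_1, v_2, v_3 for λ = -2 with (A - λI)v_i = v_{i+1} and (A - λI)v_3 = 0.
v_1 = [[1, 0, 3, 2]]^T, v_2 = [[1, 1, -1, -1]]^T, v_3 = [[1, 0, -1, -1]]^T

We seek v_1 ∈ ker((A + 2I)^3) \ ker((A + 2I)^2), then set v_{i+1} = (A + 2I) v_i.

One such chain is v_1 = [[1, 0, 3, 2]]^T, v_2 = [[1, 1, -1, -1]]^T, v_3 = [[1, 0, -1, -1]]^T. Check: (A + 2I) v_3 = [[0, 0, 0, 0]]^T = 0.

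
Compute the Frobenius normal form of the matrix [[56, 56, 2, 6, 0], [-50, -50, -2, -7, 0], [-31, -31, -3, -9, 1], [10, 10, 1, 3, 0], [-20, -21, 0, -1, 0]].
R = [[0, 0, 0, 0, -36], [1, 0, 0, 0, 15], [0, 1, 0, 0, 2], [0, 0, 1, 0, -10], [0, 0, 0, 1, 6]]

The invariant factors of A (the non-unit diagonal entries of the Smith normal form of xI - A over ℚ[x]) are (x - 3)^2(x^3 + x + 4), each dividing the next. The characteristic polynomial is their product, (x - 3)^2(x^3 + x + 4).

The rational canonical form is the block-diagonal matrix of companion matrices C(f_i):
R = [[0, 0, 0, 0, -36], [1, 0, 0, 0, 15], [0, 1, 0, 0, 2], [0, 0, 1, 0, -10], [0, 0, 0, 1, 6]].

Note the characteristic polynomial does not split into linear factors over ℚ, so A has no Jordan form over ℚ; the rational canonical form exists over any field.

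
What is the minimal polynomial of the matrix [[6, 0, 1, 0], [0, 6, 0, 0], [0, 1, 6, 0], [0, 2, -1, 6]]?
m_A(x) = (x - 6)^3

The characteristic polynomial factors as (x - 6)^4. The minimal polynomial is ∏(x - λ)^{k_λ} where k_λ is the size of the largest Jordan block at λ.

For λ = 6: rank(A - 6I) = 2, and the largest Jordan block has size 3 (the smallest k with rank((A - 6I)^k) = rank((A - 6I)^(k+1))).

So m_A(x) = (x - 6)^3.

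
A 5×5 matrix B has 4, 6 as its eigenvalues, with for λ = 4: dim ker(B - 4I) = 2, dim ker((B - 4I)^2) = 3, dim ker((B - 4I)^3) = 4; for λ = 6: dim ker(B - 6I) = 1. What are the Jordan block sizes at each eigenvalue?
Jordan blocks: (4, 3), (4, 1), (6, 1)

λ = 4: successive nullity increments [2, 1, 1] count blocks of size ≥ k; block sizes are [3, 1].
λ = 6: successive nullity increments [1] count blocks of size ≥ k; block sizes are [1].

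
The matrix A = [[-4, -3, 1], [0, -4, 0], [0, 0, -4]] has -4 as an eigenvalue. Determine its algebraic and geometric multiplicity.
The characteristic polynomial is (x + 4)^3, so the factor x + 4 appears with exponent 3: the algebraic multiplicity is 3.

rank(A + 4I) = 1, so the eigenspace has dimension 3 - 1 = 2: the geometric multiplicity is 2.

Since 2 < 3, A is not diagonalizable.

algebraic multiplicity 3, geometric multiplicity 2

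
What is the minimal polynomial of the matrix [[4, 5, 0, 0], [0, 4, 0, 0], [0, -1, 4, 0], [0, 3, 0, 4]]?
The characteristic polynomial factors as (x - 4)^4. The minimal polynomial is ∏(x - λ)^{k_λ} where k_λ is the size of the largest Jordan block at λ.

For λ = 4: rank(A - 4I) = 1, and the largest Jordan block has size 2 (the smallest k with rank((A - 4I)^k) = rank((A - 4I)^(k+1))).

So m_A(x) = (x - 4)^2.

m_A(x) = (x - 4)^2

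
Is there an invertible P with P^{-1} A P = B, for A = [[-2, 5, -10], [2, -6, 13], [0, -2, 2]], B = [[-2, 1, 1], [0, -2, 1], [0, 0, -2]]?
Two matrices over a field are similar if and only if they have the same invariant factors.

Both A and B have characteristic polynomial (x + 2)^3 and minimal polynomial (x + 2)^3. Computing further, both have invariant factors (x + 2)^3. Hence A and B are similar.

Yes.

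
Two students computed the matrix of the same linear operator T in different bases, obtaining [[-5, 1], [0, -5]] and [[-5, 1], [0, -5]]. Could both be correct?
Yes.

Two matrices over a field are similar if and only if they have the same invariant factors.

Both A and B have characteristic polynomial (x + 5)^2 and minimal polynomial (x + 5)^2. Computing further, both have invariant factors (x + 5)^2. Hence A and B are similar.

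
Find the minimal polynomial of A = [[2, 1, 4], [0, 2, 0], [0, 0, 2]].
m_A(x) = (x - 2)^2

The characteristic polynomial factors as (x - 2)^3. The minimal polynomial is ∏(x - λ)^{k_λ} where k_λ is the size of the largest Jordan block at λ.

For λ = 2: rank(A - 2I) = 1, and the largest Jordan block has size 2 (the smallest k with rank((A - 2I)^k) = rank((A - 2I)^(k+1))).

So m_A(x) = (x - 2)^2.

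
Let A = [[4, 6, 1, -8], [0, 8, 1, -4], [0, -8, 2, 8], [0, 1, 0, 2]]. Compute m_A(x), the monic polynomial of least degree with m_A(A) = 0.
m_A(x) = (x - 4)^3

The characteristic polynomial factors as (x - 4)^4. The minimal polynomial is ∏(x - λ)^{k_λ} where k_λ is the size of the largest Jordan block at λ.

For λ = 4: rank(A - 4I) = 2, and the largest Jordan block has size 3 (the smallest k with rank((A - 4I)^k) = rank((A - 4I)^(k+1))).

So m_A(x) = (x - 4)^3.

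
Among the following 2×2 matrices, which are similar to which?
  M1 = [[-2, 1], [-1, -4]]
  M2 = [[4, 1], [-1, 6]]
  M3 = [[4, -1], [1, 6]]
Characteristic polynomials: χ_{M1} = (x + 3)^2, χ_{M2} = (x - 5)^2, χ_{M3} = (x - 5)^2.

{M1}: invariant factors (x + 3)^2.

{M2, M3}: invariant factors (x - 5)^2.

Matrices are similar if and only if their invariant-factor lists agree; the partition into similarity classes is {M1}, {M2, M3}.

2 classes: {M1}, {M2, M3}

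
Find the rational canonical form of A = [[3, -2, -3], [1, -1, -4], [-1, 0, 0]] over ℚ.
R = [[0, 0, -5], [1, 0, 4], [0, 1, 2]]

The invariant factors of A (the non-unit diagonal entries of the Smith normal form of xI - A over ℚ[x]) are (x - 1)(x^2 - x - 5), each dividing the next. The characteristic polynomial is their product, (x - 1)(x^2 - x - 5).

The rational canonical form is the block-diagonal matrix of companion matrices C(f_i):
R = [[0, 0, -5], [1, 0, 4], [0, 1, 2]].

Note the characteristic polynomial does not split into linear factors over ℚ, so A has no Jordan form over ℚ; the rational canonical form exists over any field.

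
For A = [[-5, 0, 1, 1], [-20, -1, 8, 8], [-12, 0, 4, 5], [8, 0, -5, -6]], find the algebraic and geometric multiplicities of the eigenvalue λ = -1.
The characteristic polynomial is (x + 1)^2(x + 3)^2, so the factor x + 1 appears with exponent 2: the algebraic multiplicity is 2.

rank(A + I) = 2, so the eigenspace has dimension 4 - 2 = 2: the geometric multiplicity is 2.

algebraic multiplicity 2, geometric multiplicity 2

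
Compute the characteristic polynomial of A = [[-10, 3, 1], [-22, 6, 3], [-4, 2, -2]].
xI - A = [[x + 10, -3, -1], [22, x - 6, -3], [4, -2, x + 2]].

Expanding det(xI - A) along the first row:
det(xI - A) = + (x + 10)·det([[x - 6, -3], [-2, x + 2]]) - (-3)·det([[22, -3], [4, x + 2]]) + (-1)·det([[22, x - 6], [4, -2]]).

Evaluating gives χ_A(x) = x^3 + 6x^2 + 12x + 8 = (x + 2)^3.

χ_A(x) = (x + 2)^3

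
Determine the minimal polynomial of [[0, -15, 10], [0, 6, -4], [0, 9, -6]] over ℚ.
m_A(x) = x^2

The characteristic polynomial factors as x^3. The minimal polynomial is ∏(x - λ)^{k_λ} where k_λ is the size of the largest Jordan block at λ.

For λ = 0: rank(A) = 1, and the largest Jordan block has size 2 (the smallest k with rank(A^k) = rank(A^(k+1))).

So m_A(x) = x^2.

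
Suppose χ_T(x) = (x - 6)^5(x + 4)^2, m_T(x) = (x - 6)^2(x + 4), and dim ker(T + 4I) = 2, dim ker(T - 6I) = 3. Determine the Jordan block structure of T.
Jordan blocks: (-4, 1), (-4, 1), (6, 2), (6, 2), (6, 1)

λ = -4: algebraic multiplicity 2 (exponent in χ_T), largest block size 1 (exponent in m_T), 2 blocks (geometric multiplicity). These force block sizes [1, 1].
λ = 6: algebraic multiplicity 5 (exponent in χ_T), largest block size 2 (exponent in m_T), 3 blocks (geometric multiplicity). These force block sizes [2, 2, 1].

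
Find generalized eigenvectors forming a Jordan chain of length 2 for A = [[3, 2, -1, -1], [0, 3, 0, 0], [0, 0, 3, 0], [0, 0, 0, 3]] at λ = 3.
v_1 = [[0, -1, 2, -5]]^T, v_2 = [[1, 0, 0, 0]]^T

We seek v_1 ∈ ker((A - 3I)^2) \ ker(A - 3I), then set v_{i+1} = (A - 3I) v_i.

One such chain is v_1 = [[0, -1, 2, -5]]^T, v_2 = [[1, 0, 0, 0]]^T. Check: (A - 3I) v_2 = [[0, 0, 0, 0]]^T = 0.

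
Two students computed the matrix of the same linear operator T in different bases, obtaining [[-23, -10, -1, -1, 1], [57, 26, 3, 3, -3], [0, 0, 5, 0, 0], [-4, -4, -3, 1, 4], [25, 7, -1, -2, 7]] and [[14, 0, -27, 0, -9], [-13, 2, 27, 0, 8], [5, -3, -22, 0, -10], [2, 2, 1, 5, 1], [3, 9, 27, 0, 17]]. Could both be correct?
Yes.

Two matrices over a field are similar if and only if they have the same invariant factors.

Both A and B have characteristic polynomial (x - 5)^4(x + 4) and minimal polynomial (x - 5)^2(x + 4). Computing further, both have invariant factors (x - 5)^2, (x - 5)^2(x + 4). Hence A and B are similar.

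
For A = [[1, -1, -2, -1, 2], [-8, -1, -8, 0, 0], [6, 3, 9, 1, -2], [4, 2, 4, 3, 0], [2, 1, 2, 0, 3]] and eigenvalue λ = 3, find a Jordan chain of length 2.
We seek v_1 ∈ ker((A - 3I)^2) \ ker(A - 3I), then set v_{i+1} = (A - 3I) v_i.

One such chain is v_1 = [[1, -5, 2, 2, 0]]^T, v_2 = [[-3, -4, 5, 2, 1]]^T. Check: (A - 3I) v_2 = [[0, 0, 0, 0, 0]]^T = 0.

v_1 = [[1, -5, 2, 2, 0]]^T, v_2 = [[-3, -4, 5, 2, 1]]^T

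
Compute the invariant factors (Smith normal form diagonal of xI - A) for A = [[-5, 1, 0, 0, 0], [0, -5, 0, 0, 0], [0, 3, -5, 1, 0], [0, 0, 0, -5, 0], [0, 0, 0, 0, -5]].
x + 5, (x + 5)^2, (x + 5)^2

The Jordan structure of A has elementary divisors (x + 5)^2, (x + 5)^2, (x + 5). Arranging the block sizes at each eigenvalue in decreasing order and taking row products gives the invariant factors.

Invariant factors (smallest first, each dividing the next): x + 5, (x + 5)^2, (x + 5)^2.

Check: the last factor (x + 5)^2 is the minimal polynomial, and the product (x + 5)^5 is the characteristic polynomial.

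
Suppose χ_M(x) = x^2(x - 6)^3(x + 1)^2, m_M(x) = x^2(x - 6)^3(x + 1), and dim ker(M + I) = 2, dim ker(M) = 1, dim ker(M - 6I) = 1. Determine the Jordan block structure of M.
Jordan blocks: (-1, 1), (-1, 1), (0, 2), (6, 3)

λ = -1: algebraic multiplicity 2 (exponent in χ_M), largest block size 1 (exponent in m_M), 2 blocks (geometric multiplicity). These force block sizes [1, 1].
λ = 0: algebraic multiplicity 2 (exponent in χ_M), largest block size 2 (exponent in m_M), 1 block (geometric multiplicity). This forces block sizes [2].
λ = 6: algebraic multiplicity 3 (exponent in χ_M), largest block size 3 (exponent in m_M), 1 block (geometric multiplicity). This forces block sizes [3].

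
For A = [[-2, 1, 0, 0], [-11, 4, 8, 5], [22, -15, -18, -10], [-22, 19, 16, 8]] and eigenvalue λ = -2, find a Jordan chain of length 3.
We seek v_1 ∈ ker((A + 2I)^3) \ ker((A + 2I)^2), then set v_{i+1} = (A + 2I) v_i.

One such chain is v_1 = [[0, 0, 2, -3]]^T, v_2 = [[0, 1, -2, 2]]^T, v_3 = [[1, 0, -3, 7]]^T. Check: (A + 2I) v_3 = [[0, 0, 0, 0]]^T = 0.

v_1 = [[0, 0, 2, -3]]^T, v_2 = [[0, 1, -2, 2]]^T, v_3 = [[1, 0, -3, 7]]^T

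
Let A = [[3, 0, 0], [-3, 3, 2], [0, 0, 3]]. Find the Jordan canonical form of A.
The characteristic polynomial is det(xI - A) = (x - 3)^3, so the eigenvalues are 3 (algebraic multiplicity 3).

For λ = 3: rank(A - 3I) = 1, rank((A - 3I)^2) = 0. The eigenspace has dimension 3 - 1 = 2, so there are 2 Jordan blocks; the rank sequence gives block sizes [2, 1].

Assembling the blocks gives the Jordan form J above.

J = [[3, 1, 0], [0, 3, 0], [0, 0, 3]]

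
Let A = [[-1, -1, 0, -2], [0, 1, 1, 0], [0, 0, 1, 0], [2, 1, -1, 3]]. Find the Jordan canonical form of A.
J = [[1, 1, 0, 0], [0, 1, 1, 0], [0, 0, 1, 0], [0, 0, 0, 1]]

The characteristic polynomial is det(xI - A) = (x - 1)^4, so the eigenvalues are 1 (algebraic multiplicity 4).

For λ = 1: rank(A - I) = 2, rank((A - I)^2) = 1, rank((A - I)^3) = 0. The eigenspace has dimension 4 - 2 = 2, so there are 2 Jordan blocks; the rank sequence gives block sizes [3, 1].

Assembling the blocks gives the Jordan form J above.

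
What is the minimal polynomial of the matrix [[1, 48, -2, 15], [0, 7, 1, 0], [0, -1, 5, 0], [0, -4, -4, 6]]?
m_A(x) = (x - 6)^2(x - 1)

The characteristic polynomial factors as (x - 6)^3(x - 1). The minimal polynomial is ∏(x - λ)^{k_λ} where k_λ is the size of the largest Jordan block at λ.

For λ = 1: rank(A - I) = 3, and the largest Jordan block has size 1 (the smallest k with rank((A - I)^k) = rank((A - I)^(k+1))).
For λ = 6: rank(A - 6I) = 2, and the largest Jordan block has size 2 (the smallest k with rank((A - 6I)^k) = rank((A - 6I)^(k+1))).

So m_A(x) = (x - 6)^2(x - 1).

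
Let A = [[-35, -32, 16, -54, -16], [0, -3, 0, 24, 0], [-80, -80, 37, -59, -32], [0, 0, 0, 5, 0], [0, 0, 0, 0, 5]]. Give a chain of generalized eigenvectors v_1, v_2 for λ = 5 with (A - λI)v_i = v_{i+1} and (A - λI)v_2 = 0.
v_1 = [[1, 3, 8, 1, -4]]^T, v_2 = [[2, 0, 5, 0, 0]]^T

We seek v_1 ∈ ker((A - 5I)^2) \ ker(A - 5I), then set v_{i+1} = (A - 5I) v_i.

One such chain is v_1 = [[1, 3, 8, 1, -4]]^T, v_2 = [[2, 0, 5, 0, 0]]^T. Check: (A - 5I) v_2 = [[0, 0, 0, 0, 0]]^T = 0.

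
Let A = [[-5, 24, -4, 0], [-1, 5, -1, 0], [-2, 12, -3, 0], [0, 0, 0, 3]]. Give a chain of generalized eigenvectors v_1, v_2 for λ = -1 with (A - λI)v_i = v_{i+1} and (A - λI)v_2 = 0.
We seek v_1 ∈ ker((A + I)^2) \ ker(A + I), then set v_{i+1} = (A + I) v_i.

One such chain is v_1 = [[3, 1, 2, 0]]^T, v_2 = [[4, 1, 2, 0]]^T. Check: (A + I) v_2 = [[0, 0, 0, 0]]^T = 0.

v_1 = [[3, 1, 2, 0]]^T, v_2 = [[4, 1, 2, 0]]^T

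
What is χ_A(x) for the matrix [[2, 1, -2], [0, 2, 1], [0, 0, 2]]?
χ_A(x) = (x - 2)^3

xI - A = [[x - 2, -1, 2], [0, x - 2, -1], [0, 0, x - 2]].

Expanding det(xI - A) along the first row:
det(xI - A) = + (x - 2)·det([[x - 2, -1], [0, x - 2]]) - (-1)·det([[0, -1], [0, x - 2]]) + (2)·det([[0, x - 2], [0, 0]]).

Evaluating gives χ_A(x) = x^3 - 6x^2 + 12x - 8 = (x - 2)^3.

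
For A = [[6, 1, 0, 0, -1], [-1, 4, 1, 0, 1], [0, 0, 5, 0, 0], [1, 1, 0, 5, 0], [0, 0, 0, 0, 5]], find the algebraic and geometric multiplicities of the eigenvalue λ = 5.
algebraic multiplicity 5, geometric multiplicity 2

The characteristic polynomial is (x - 5)^5, so the factor x - 5 appears with exponent 5: the algebraic multiplicity is 5.

rank(A - 5I) = 3, so the eigenspace has dimension 5 - 3 = 2: the geometric multiplicity is 2.

Since 2 < 5, A is not diagonalizable.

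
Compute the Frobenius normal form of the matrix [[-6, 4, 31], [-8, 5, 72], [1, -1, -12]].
R = [[0, 0, -75], [1, 0, -55], [0, 1, -13]]

The invariant factors of A (the non-unit diagonal entries of the Smith normal form of xI - A over ℚ[x]) are (x + 3)(x + 5)^2, each dividing the next. The characteristic polynomial is their product, (x + 3)(x + 5)^2.

The rational canonical form is the block-diagonal matrix of companion matrices C(f_i):
R = [[0, 0, -75], [1, 0, -55], [0, 1, -13]].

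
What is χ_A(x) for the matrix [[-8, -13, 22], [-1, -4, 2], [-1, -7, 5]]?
xI - A = [[x + 8, 13, -22], [1, x + 4, -2], [1, 7, x - 5]].

Expanding det(xI - A) along the first row:
det(xI - A) = + (x + 8)·det([[x + 4, -2], [7, x - 5]]) - (13)·det([[1, -2], [1, x - 5]]) + (-22)·det([[1, x + 4], [1, 7]]).

Evaluating gives χ_A(x) = x^3 + 7x^2 - 5x - 75 = (x - 3)(x + 5)^2.

χ_A(x) = (x - 3)(x + 5)^2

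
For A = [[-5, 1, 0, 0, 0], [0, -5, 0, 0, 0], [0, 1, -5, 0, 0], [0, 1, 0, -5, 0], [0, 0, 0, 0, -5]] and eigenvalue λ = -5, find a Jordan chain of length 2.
v_1 = [[0, 1, 0, 0, 0]]^T, v_2 = [[1, 0, 1, 1, 0]]^T

We seek v_1 ∈ ker((A + 5I)^2) \ ker(A + 5I), then set v_{i+1} = (A + 5I) v_i.

One such chain is v_1 = [[0, 1, 0, 0, 0]]^T, v_2 = [[1, 0, 1, 1, 0]]^T. Check: (A + 5I) v_2 = [[0, 0, 0, 0, 0]]^T = 0.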